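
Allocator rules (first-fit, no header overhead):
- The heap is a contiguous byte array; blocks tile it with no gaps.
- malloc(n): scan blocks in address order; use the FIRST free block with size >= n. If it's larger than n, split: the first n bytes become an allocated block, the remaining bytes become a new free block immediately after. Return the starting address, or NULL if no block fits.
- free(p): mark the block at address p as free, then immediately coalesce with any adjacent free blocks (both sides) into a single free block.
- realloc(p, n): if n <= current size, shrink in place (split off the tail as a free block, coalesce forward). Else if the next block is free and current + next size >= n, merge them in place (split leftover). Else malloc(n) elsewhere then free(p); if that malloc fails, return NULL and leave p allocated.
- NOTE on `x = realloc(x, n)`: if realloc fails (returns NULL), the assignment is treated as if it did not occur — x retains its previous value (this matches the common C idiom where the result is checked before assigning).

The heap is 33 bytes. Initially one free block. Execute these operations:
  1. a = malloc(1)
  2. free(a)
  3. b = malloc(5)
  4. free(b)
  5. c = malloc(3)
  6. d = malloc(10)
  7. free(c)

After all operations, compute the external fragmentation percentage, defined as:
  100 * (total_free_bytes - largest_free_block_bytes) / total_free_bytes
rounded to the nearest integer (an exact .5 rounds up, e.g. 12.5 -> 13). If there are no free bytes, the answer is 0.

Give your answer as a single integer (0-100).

Op 1: a = malloc(1) -> a = 0; heap: [0-0 ALLOC][1-32 FREE]
Op 2: free(a) -> (freed a); heap: [0-32 FREE]
Op 3: b = malloc(5) -> b = 0; heap: [0-4 ALLOC][5-32 FREE]
Op 4: free(b) -> (freed b); heap: [0-32 FREE]
Op 5: c = malloc(3) -> c = 0; heap: [0-2 ALLOC][3-32 FREE]
Op 6: d = malloc(10) -> d = 3; heap: [0-2 ALLOC][3-12 ALLOC][13-32 FREE]
Op 7: free(c) -> (freed c); heap: [0-2 FREE][3-12 ALLOC][13-32 FREE]
Free blocks: [3 20] total_free=23 largest=20 -> 100*(23-20)/23 = 300/23 ≈ 13.043 -> rounds to 13

Answer: 13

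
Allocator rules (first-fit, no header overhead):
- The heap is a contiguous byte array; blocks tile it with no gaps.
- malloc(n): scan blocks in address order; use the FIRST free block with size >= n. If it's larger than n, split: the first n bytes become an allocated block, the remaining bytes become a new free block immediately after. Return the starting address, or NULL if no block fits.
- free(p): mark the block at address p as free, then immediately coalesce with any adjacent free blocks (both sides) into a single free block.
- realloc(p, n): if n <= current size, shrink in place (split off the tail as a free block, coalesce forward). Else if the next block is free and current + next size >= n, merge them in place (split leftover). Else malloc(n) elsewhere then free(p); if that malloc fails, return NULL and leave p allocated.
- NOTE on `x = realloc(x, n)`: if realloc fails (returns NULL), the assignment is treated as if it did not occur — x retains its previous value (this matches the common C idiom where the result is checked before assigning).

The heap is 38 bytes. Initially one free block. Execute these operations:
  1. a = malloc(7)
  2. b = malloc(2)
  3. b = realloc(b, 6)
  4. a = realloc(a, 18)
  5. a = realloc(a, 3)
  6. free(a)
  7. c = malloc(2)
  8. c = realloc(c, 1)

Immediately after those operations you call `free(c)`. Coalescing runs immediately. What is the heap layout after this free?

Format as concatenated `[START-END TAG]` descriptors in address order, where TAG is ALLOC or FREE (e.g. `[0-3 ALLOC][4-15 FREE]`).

Op 1: a = malloc(7) -> a = 0; heap: [0-6 ALLOC][7-37 FREE]
Op 2: b = malloc(2) -> b = 7; heap: [0-6 ALLOC][7-8 ALLOC][9-37 FREE]
Op 3: b = realloc(b, 6) -> b = 7; heap: [0-6 ALLOC][7-12 ALLOC][13-37 FREE]
Op 4: a = realloc(a, 18) -> a = 13; heap: [0-6 FREE][7-12 ALLOC][13-30 ALLOC][31-37 FREE]
Op 5: a = realloc(a, 3) -> a = 13; heap: [0-6 FREE][7-12 ALLOC][13-15 ALLOC][16-37 FREE]
Op 6: free(a) -> (freed a); heap: [0-6 FREE][7-12 ALLOC][13-37 FREE]
Op 7: c = malloc(2) -> c = 0; heap: [0-1 ALLOC][2-6 FREE][7-12 ALLOC][13-37 FREE]
Op 8: c = realloc(c, 1) -> c = 0; heap: [0-0 ALLOC][1-6 FREE][7-12 ALLOC][13-37 FREE]
free(c): c = 0 -> block [0-0 ALLOC]; mark free, coalesce with adjacent free neighbors -> [0-6 FREE][7-12 ALLOC][13-37 FREE]

Answer: [0-6 FREE][7-12 ALLOC][13-37 FREE]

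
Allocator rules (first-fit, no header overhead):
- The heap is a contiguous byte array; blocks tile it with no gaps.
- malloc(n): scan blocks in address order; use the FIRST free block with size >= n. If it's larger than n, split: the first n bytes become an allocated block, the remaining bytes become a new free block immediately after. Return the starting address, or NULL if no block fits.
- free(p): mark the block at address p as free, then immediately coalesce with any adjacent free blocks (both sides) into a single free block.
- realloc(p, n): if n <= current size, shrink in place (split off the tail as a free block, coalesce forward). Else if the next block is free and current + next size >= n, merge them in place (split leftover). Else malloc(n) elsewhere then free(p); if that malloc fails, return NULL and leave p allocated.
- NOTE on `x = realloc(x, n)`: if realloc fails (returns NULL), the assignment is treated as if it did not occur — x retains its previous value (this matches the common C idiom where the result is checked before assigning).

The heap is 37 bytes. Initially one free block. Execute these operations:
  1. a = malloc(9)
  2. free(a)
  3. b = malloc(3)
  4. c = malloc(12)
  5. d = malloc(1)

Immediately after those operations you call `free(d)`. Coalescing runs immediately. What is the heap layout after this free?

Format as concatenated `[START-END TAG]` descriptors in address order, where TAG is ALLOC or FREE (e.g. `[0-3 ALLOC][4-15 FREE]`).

Op 1: a = malloc(9) -> a = 0; heap: [0-8 ALLOC][9-36 FREE]
Op 2: free(a) -> (freed a); heap: [0-36 FREE]
Op 3: b = malloc(3) -> b = 0; heap: [0-2 ALLOC][3-36 FREE]
Op 4: c = malloc(12) -> c = 3; heap: [0-2 ALLOC][3-14 ALLOC][15-36 FREE]
Op 5: d = malloc(1) -> d = 15; heap: [0-2 ALLOC][3-14 ALLOC][15-15 ALLOC][16-36 FREE]
free(d): d = 15 -> block [15-15 ALLOC]; mark free, coalesce with adjacent free neighbors -> [0-2 ALLOC][3-14 ALLOC][15-36 FREE]

Answer: [0-2 ALLOC][3-14 ALLOC][15-36 FREE]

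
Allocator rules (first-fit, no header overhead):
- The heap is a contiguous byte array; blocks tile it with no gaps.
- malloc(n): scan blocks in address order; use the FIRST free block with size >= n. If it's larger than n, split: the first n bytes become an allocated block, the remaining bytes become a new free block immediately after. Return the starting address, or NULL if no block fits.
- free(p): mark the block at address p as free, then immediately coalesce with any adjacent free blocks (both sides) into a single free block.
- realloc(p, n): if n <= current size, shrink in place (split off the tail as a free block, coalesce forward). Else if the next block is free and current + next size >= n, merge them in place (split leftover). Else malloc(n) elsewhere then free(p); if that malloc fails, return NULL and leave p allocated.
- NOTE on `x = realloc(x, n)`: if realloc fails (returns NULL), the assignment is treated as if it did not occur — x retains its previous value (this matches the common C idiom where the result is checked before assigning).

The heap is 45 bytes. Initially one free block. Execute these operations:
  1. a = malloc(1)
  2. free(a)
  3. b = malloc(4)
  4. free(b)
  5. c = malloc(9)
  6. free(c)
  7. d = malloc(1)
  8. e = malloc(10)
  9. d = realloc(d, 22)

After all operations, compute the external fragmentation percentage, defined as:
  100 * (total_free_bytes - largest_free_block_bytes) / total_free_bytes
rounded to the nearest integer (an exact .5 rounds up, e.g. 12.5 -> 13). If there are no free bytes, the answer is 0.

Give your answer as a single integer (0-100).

Op 1: a = malloc(1) -> a = 0; heap: [0-0 ALLOC][1-44 FREE]
Op 2: free(a) -> (freed a); heap: [0-44 FREE]
Op 3: b = malloc(4) -> b = 0; heap: [0-3 ALLOC][4-44 FREE]
Op 4: free(b) -> (freed b); heap: [0-44 FREE]
Op 5: c = malloc(9) -> c = 0; heap: [0-8 ALLOC][9-44 FREE]
Op 6: free(c) -> (freed c); heap: [0-44 FREE]
Op 7: d = malloc(1) -> d = 0; heap: [0-0 ALLOC][1-44 FREE]
Op 8: e = malloc(10) -> e = 1; heap: [0-0 ALLOC][1-10 ALLOC][11-44 FREE]
Op 9: d = realloc(d, 22) -> d = 11; heap: [0-0 FREE][1-10 ALLOC][11-32 ALLOC][33-44 FREE]
Free blocks: [1 12] total_free=13 largest=12 -> 100*(13-12)/13 = 100/13 ≈ 7.692 -> rounds to 8

Answer: 8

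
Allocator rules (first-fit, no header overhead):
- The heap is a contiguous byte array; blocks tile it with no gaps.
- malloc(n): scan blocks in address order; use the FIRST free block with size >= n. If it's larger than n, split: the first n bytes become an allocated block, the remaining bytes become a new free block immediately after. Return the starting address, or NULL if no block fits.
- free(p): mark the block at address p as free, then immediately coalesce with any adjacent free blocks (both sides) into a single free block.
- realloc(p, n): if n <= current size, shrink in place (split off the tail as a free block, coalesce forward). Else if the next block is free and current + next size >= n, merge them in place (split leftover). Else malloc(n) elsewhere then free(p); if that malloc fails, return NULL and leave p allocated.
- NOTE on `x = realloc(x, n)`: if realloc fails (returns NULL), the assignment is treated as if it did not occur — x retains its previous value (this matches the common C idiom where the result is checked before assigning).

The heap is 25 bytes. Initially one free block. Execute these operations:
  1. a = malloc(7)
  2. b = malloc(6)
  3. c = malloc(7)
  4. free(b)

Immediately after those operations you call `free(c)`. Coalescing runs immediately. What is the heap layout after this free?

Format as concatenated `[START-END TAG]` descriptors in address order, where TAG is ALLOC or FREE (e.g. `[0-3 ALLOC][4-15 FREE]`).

Op 1: a = malloc(7) -> a = 0; heap: [0-6 ALLOC][7-24 FREE]
Op 2: b = malloc(6) -> b = 7; heap: [0-6 ALLOC][7-12 ALLOC][13-24 FREE]
Op 3: c = malloc(7) -> c = 13; heap: [0-6 ALLOC][7-12 ALLOC][13-19 ALLOC][20-24 FREE]
Op 4: free(b) -> (freed b); heap: [0-6 ALLOC][7-12 FREE][13-19 ALLOC][20-24 FREE]
free(c): c = 13 -> block [13-19 ALLOC]; mark free, coalesce with adjacent free neighbors -> [0-6 ALLOC][7-24 FREE]

Answer: [0-6 ALLOC][7-24 FREE]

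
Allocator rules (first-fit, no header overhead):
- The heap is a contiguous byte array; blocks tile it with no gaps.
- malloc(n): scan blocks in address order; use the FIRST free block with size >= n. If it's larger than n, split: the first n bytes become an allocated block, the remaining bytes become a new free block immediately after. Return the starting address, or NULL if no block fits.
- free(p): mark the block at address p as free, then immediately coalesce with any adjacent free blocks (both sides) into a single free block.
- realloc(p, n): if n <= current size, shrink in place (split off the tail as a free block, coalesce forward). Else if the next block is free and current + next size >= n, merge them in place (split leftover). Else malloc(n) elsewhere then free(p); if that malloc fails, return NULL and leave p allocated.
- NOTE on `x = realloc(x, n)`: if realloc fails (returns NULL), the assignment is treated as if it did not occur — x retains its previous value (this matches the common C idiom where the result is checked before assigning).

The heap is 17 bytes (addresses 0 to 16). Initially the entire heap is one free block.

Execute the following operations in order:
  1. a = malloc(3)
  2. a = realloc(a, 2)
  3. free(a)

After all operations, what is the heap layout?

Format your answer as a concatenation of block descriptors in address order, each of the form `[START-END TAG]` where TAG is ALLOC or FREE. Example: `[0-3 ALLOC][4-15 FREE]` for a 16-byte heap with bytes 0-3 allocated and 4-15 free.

Answer: [0-16 FREE]

Derivation:
Op 1: a = malloc(3) -> a = 0; heap: [0-2 ALLOC][3-16 FREE]
Op 2: a = realloc(a, 2) -> a = 0; heap: [0-1 ALLOC][2-16 FREE]
Op 3: free(a) -> (freed a); heap: [0-16 FREE]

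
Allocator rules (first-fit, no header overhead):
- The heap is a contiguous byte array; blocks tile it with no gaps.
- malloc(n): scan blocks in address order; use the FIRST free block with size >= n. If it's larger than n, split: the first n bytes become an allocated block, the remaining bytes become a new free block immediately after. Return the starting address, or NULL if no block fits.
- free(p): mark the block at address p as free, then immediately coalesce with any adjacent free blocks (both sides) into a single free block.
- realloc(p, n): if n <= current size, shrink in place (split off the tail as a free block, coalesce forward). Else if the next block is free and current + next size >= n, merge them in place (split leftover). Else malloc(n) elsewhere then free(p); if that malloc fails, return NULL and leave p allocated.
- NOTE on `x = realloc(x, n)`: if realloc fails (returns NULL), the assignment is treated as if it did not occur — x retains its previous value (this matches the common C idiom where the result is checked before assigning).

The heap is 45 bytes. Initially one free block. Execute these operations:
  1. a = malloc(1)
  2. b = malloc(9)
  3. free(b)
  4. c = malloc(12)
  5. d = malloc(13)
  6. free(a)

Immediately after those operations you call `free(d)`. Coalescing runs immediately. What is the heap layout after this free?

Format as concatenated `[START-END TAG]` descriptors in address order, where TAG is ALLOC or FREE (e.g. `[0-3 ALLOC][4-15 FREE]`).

Op 1: a = malloc(1) -> a = 0; heap: [0-0 ALLOC][1-44 FREE]
Op 2: b = malloc(9) -> b = 1; heap: [0-0 ALLOC][1-9 ALLOC][10-44 FREE]
Op 3: free(b) -> (freed b); heap: [0-0 ALLOC][1-44 FREE]
Op 4: c = malloc(12) -> c = 1; heap: [0-0 ALLOC][1-12 ALLOC][13-44 FREE]
Op 5: d = malloc(13) -> d = 13; heap: [0-0 ALLOC][1-12 ALLOC][13-25 ALLOC][26-44 FREE]
Op 6: free(a) -> (freed a); heap: [0-0 FREE][1-12 ALLOC][13-25 ALLOC][26-44 FREE]
free(d): d = 13 -> block [13-25 ALLOC]; mark free, coalesce with adjacent free neighbors -> [0-0 FREE][1-12 ALLOC][13-44 FREE]

Answer: [0-0 FREE][1-12 ALLOC][13-44 FREE]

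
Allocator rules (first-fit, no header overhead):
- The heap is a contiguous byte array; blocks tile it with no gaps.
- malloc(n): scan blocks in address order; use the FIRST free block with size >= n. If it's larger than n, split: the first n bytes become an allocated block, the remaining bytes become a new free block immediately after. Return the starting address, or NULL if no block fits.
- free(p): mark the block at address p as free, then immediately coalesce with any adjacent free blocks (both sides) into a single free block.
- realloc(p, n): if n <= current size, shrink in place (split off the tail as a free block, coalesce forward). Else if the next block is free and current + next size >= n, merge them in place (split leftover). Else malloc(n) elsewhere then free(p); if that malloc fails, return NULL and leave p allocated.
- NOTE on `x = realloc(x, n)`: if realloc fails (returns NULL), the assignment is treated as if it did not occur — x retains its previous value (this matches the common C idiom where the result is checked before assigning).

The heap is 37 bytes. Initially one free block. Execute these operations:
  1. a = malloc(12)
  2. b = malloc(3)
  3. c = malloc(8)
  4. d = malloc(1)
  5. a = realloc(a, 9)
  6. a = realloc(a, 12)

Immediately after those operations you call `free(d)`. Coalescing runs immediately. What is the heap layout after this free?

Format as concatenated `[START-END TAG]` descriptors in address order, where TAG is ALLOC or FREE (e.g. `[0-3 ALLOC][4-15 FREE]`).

Op 1: a = malloc(12) -> a = 0; heap: [0-11 ALLOC][12-36 FREE]
Op 2: b = malloc(3) -> b = 12; heap: [0-11 ALLOC][12-14 ALLOC][15-36 FREE]
Op 3: c = malloc(8) -> c = 15; heap: [0-11 ALLOC][12-14 ALLOC][15-22 ALLOC][23-36 FREE]
Op 4: d = malloc(1) -> d = 23; heap: [0-11 ALLOC][12-14 ALLOC][15-22 ALLOC][23-23 ALLOC][24-36 FREE]
Op 5: a = realloc(a, 9) -> a = 0; heap: [0-8 ALLOC][9-11 FREE][12-14 ALLOC][15-22 ALLOC][23-23 ALLOC][24-36 FREE]
Op 6: a = realloc(a, 12) -> a = 0; heap: [0-11 ALLOC][12-14 ALLOC][15-22 ALLOC][23-23 ALLOC][24-36 FREE]
free(d): d = 23 -> block [23-23 ALLOC]; mark free, coalesce with adjacent free neighbors -> [0-11 ALLOC][12-14 ALLOC][15-22 ALLOC][23-36 FREE]

Answer: [0-11 ALLOC][12-14 ALLOC][15-22 ALLOC][23-36 FREE]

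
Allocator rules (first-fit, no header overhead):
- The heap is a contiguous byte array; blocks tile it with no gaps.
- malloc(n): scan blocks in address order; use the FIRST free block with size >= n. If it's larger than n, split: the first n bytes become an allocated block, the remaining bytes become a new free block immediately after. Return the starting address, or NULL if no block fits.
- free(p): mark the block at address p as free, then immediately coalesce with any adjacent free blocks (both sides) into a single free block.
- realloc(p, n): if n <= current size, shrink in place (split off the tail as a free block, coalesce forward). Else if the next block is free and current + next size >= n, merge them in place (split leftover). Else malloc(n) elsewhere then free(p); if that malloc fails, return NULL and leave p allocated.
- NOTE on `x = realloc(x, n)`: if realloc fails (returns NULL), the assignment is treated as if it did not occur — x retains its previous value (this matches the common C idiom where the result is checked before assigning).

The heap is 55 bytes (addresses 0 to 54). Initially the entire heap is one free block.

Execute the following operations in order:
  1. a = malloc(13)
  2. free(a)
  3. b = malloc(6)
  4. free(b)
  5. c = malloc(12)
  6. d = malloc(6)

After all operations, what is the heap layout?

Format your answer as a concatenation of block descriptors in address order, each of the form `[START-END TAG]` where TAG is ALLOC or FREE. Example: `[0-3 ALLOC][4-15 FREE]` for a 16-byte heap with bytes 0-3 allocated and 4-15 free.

Op 1: a = malloc(13) -> a = 0; heap: [0-12 ALLOC][13-54 FREE]
Op 2: free(a) -> (freed a); heap: [0-54 FREE]
Op 3: b = malloc(6) -> b = 0; heap: [0-5 ALLOC][6-54 FREE]
Op 4: free(b) -> (freed b); heap: [0-54 FREE]
Op 5: c = malloc(12) -> c = 0; heap: [0-11 ALLOC][12-54 FREE]
Op 6: d = malloc(6) -> d = 12; heap: [0-11 ALLOC][12-17 ALLOC][18-54 FREE]

Answer: [0-11 ALLOC][12-17 ALLOC][18-54 FREE]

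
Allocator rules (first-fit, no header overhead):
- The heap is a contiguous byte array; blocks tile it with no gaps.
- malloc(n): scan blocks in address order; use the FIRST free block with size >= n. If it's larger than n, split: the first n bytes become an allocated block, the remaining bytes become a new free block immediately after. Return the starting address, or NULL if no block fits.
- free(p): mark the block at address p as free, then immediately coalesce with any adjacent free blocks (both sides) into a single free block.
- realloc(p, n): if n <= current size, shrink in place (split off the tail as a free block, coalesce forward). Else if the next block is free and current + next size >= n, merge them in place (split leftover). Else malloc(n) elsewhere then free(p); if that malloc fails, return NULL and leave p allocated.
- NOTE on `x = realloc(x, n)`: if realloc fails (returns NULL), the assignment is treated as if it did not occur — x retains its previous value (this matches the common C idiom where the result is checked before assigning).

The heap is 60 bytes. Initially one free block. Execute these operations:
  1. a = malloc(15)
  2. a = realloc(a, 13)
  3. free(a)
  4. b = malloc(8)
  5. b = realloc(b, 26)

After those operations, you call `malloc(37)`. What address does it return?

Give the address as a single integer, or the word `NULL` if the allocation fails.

Op 1: a = malloc(15) -> a = 0; heap: [0-14 ALLOC][15-59 FREE]
Op 2: a = realloc(a, 13) -> a = 0; heap: [0-12 ALLOC][13-59 FREE]
Op 3: free(a) -> (freed a); heap: [0-59 FREE]
Op 4: b = malloc(8) -> b = 0; heap: [0-7 ALLOC][8-59 FREE]
Op 5: b = realloc(b, 26) -> b = 0; heap: [0-25 ALLOC][26-59 FREE]
malloc(37): first-fit scan over [0-25 ALLOC][26-59 FREE] -> NULL

Answer: NULL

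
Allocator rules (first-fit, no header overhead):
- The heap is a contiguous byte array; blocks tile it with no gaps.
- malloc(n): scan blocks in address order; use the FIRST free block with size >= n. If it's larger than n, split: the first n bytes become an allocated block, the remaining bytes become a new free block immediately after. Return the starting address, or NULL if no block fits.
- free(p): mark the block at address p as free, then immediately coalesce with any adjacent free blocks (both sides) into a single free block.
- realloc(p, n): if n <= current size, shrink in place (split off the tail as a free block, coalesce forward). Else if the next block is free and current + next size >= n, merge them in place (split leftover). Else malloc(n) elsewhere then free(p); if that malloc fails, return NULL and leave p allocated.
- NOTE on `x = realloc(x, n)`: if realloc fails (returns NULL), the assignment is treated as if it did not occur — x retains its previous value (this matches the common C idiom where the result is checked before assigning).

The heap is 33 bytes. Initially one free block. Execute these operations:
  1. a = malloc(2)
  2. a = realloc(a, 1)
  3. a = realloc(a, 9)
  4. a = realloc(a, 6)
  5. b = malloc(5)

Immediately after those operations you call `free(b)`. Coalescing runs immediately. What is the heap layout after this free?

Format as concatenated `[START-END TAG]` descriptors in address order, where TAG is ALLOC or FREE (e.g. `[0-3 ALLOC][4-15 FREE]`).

Op 1: a = malloc(2) -> a = 0; heap: [0-1 ALLOC][2-32 FREE]
Op 2: a = realloc(a, 1) -> a = 0; heap: [0-0 ALLOC][1-32 FREE]
Op 3: a = realloc(a, 9) -> a = 0; heap: [0-8 ALLOC][9-32 FREE]
Op 4: a = realloc(a, 6) -> a = 0; heap: [0-5 ALLOC][6-32 FREE]
Op 5: b = malloc(5) -> b = 6; heap: [0-5 ALLOC][6-10 ALLOC][11-32 FREE]
free(b): b = 6 -> block [6-10 ALLOC]; mark free, coalesce with adjacent free neighbors -> [0-5 ALLOC][6-32 FREE]

Answer: [0-5 ALLOC][6-32 FREE]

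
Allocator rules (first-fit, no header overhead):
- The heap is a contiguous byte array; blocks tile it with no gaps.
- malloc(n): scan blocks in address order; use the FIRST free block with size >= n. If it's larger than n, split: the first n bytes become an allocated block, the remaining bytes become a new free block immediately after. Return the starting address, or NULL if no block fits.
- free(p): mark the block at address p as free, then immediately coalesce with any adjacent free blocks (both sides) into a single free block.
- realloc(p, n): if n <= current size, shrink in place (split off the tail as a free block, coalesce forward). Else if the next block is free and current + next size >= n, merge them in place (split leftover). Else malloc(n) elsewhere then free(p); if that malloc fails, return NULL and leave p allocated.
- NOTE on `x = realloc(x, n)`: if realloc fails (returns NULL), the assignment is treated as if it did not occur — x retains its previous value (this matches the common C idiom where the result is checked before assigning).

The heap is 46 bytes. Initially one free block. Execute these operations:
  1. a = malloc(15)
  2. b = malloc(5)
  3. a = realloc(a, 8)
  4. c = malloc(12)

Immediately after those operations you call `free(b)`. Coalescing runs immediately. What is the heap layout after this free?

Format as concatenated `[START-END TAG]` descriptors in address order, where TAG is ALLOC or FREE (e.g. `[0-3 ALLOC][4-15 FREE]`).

Answer: [0-7 ALLOC][8-19 FREE][20-31 ALLOC][32-45 FREE]

Derivation:
Op 1: a = malloc(15) -> a = 0; heap: [0-14 ALLOC][15-45 FREE]
Op 2: b = malloc(5) -> b = 15; heap: [0-14 ALLOC][15-19 ALLOC][20-45 FREE]
Op 3: a = realloc(a, 8) -> a = 0; heap: [0-7 ALLOC][8-14 FREE][15-19 ALLOC][20-45 FREE]
Op 4: c = malloc(12) -> c = 20; heap: [0-7 ALLOC][8-14 FREE][15-19 ALLOC][20-31 ALLOC][32-45 FREE]
free(b): b = 15 -> block [15-19 ALLOC]; mark free, coalesce with adjacent free neighbors -> [0-7 ALLOC][8-19 FREE][20-31 ALLOC][32-45 FREE]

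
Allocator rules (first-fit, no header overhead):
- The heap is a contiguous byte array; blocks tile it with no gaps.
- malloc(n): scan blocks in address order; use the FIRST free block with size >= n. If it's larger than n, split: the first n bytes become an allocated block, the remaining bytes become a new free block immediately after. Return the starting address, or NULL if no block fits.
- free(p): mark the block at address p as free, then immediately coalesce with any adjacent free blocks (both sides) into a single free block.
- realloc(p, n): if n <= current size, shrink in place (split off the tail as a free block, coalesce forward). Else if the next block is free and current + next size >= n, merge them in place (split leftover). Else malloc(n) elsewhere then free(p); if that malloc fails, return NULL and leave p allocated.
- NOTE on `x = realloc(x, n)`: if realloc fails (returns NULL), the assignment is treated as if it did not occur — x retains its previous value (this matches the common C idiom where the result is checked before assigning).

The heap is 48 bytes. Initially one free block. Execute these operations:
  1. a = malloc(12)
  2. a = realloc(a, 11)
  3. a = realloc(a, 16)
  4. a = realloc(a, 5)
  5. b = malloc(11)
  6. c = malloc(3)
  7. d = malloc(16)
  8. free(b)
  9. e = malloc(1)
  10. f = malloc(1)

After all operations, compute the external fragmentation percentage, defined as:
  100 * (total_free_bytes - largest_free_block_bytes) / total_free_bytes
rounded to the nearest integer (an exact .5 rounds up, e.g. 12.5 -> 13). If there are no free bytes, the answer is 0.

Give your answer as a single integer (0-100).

Answer: 41

Derivation:
Op 1: a = malloc(12) -> a = 0; heap: [0-11 ALLOC][12-47 FREE]
Op 2: a = realloc(a, 11) -> a = 0; heap: [0-10 ALLOC][11-47 FREE]
Op 3: a = realloc(a, 16) -> a = 0; heap: [0-15 ALLOC][16-47 FREE]
Op 4: a = realloc(a, 5) -> a = 0; heap: [0-4 ALLOC][5-47 FREE]
Op 5: b = malloc(11) -> b = 5; heap: [0-4 ALLOC][5-15 ALLOC][16-47 FREE]
Op 6: c = malloc(3) -> c = 16; heap: [0-4 ALLOC][5-15 ALLOC][16-18 ALLOC][19-47 FREE]
Op 7: d = malloc(16) -> d = 19; heap: [0-4 ALLOC][5-15 ALLOC][16-18 ALLOC][19-34 ALLOC][35-47 FREE]
Op 8: free(b) -> (freed b); heap: [0-4 ALLOC][5-15 FREE][16-18 ALLOC][19-34 ALLOC][35-47 FREE]
Op 9: e = malloc(1) -> e = 5; heap: [0-4 ALLOC][5-5 ALLOC][6-15 FREE][16-18 ALLOC][19-34 ALLOC][35-47 FREE]
Op 10: f = malloc(1) -> f = 6; heap: [0-4 ALLOC][5-5 ALLOC][6-6 ALLOC][7-15 FREE][16-18 ALLOC][19-34 ALLOC][35-47 FREE]
Free blocks: [9 13] total_free=22 largest=13 -> 100*(22-13)/22 = 900/22 ≈ 40.909 -> rounds to 41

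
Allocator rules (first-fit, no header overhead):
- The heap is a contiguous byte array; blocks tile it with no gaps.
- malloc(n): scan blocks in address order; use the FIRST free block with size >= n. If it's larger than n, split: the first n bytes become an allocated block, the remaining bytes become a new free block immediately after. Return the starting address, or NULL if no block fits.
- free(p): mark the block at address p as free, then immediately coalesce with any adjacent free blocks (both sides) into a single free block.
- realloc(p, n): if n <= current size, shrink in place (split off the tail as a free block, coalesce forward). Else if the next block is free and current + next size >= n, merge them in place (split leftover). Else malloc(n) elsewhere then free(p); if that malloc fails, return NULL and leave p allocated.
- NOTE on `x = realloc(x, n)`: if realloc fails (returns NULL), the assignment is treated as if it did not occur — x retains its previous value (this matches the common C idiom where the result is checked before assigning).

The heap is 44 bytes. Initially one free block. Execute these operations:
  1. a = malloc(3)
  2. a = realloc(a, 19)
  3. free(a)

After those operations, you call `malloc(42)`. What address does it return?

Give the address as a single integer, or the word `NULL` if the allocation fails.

Answer: 0

Derivation:
Op 1: a = malloc(3) -> a = 0; heap: [0-2 ALLOC][3-43 FREE]
Op 2: a = realloc(a, 19) -> a = 0; heap: [0-18 ALLOC][19-43 FREE]
Op 3: free(a) -> (freed a); heap: [0-43 FREE]
malloc(42): first-fit scan over [0-43 FREE] -> 0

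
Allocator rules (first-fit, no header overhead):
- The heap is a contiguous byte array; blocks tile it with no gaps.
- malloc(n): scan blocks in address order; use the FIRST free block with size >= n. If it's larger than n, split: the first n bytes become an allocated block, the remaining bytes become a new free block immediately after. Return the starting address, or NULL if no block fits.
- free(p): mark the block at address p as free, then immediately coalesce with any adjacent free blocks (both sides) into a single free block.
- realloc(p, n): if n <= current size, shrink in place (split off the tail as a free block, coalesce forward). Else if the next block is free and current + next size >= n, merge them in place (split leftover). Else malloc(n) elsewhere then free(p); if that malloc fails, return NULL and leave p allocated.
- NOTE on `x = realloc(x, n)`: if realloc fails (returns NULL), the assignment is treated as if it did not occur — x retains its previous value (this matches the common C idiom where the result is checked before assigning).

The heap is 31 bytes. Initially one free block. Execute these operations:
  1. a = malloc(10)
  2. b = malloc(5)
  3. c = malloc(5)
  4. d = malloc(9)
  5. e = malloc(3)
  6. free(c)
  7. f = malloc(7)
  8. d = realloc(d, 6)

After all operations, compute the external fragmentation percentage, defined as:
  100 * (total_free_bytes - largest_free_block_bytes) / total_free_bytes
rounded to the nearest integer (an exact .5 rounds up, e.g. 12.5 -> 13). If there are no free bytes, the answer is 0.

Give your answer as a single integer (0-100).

Op 1: a = malloc(10) -> a = 0; heap: [0-9 ALLOC][10-30 FREE]
Op 2: b = malloc(5) -> b = 10; heap: [0-9 ALLOC][10-14 ALLOC][15-30 FREE]
Op 3: c = malloc(5) -> c = 15; heap: [0-9 ALLOC][10-14 ALLOC][15-19 ALLOC][20-30 FREE]
Op 4: d = malloc(9) -> d = 20; heap: [0-9 ALLOC][10-14 ALLOC][15-19 ALLOC][20-28 ALLOC][29-30 FREE]
Op 5: e = malloc(3) -> e = NULL; heap: [0-9 ALLOC][10-14 ALLOC][15-19 ALLOC][20-28 ALLOC][29-30 FREE]
Op 6: free(c) -> (freed c); heap: [0-9 ALLOC][10-14 ALLOC][15-19 FREE][20-28 ALLOC][29-30 FREE]
Op 7: f = malloc(7) -> f = NULL; heap: [0-9 ALLOC][10-14 ALLOC][15-19 FREE][20-28 ALLOC][29-30 FREE]
Op 8: d = realloc(d, 6) -> d = 20; heap: [0-9 ALLOC][10-14 ALLOC][15-19 FREE][20-25 ALLOC][26-30 FREE]
Free blocks: [5 5] total_free=10 largest=5 -> 100*(10-5)/10 = 500/10 = 50

Answer: 50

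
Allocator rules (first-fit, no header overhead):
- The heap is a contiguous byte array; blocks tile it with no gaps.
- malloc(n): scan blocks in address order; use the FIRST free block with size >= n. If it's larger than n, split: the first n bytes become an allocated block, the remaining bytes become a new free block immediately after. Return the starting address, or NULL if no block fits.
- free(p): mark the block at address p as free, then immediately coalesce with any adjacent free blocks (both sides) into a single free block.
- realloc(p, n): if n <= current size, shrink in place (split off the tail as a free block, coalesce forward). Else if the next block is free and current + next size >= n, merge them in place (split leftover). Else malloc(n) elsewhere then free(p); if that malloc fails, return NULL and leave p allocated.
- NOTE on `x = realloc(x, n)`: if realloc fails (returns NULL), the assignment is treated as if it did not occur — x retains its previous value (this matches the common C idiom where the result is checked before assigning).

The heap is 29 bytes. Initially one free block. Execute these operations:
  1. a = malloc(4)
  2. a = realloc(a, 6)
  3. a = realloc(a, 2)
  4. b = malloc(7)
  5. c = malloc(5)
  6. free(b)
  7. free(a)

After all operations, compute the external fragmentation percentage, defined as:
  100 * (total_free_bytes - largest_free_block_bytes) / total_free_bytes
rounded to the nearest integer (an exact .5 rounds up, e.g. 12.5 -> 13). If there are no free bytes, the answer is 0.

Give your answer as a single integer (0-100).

Answer: 38

Derivation:
Op 1: a = malloc(4) -> a = 0; heap: [0-3 ALLOC][4-28 FREE]
Op 2: a = realloc(a, 6) -> a = 0; heap: [0-5 ALLOC][6-28 FREE]
Op 3: a = realloc(a, 2) -> a = 0; heap: [0-1 ALLOC][2-28 FREE]
Op 4: b = malloc(7) -> b = 2; heap: [0-1 ALLOC][2-8 ALLOC][9-28 FREE]
Op 5: c = malloc(5) -> c = 9; heap: [0-1 ALLOC][2-8 ALLOC][9-13 ALLOC][14-28 FREE]
Op 6: free(b) -> (freed b); heap: [0-1 ALLOC][2-8 FREE][9-13 ALLOC][14-28 FREE]
Op 7: free(a) -> (freed a); heap: [0-8 FREE][9-13 ALLOC][14-28 FREE]
Free blocks: [9 15] total_free=24 largest=15 -> 100*(24-15)/24 = 900/24 = 37.5 -> rounds to 38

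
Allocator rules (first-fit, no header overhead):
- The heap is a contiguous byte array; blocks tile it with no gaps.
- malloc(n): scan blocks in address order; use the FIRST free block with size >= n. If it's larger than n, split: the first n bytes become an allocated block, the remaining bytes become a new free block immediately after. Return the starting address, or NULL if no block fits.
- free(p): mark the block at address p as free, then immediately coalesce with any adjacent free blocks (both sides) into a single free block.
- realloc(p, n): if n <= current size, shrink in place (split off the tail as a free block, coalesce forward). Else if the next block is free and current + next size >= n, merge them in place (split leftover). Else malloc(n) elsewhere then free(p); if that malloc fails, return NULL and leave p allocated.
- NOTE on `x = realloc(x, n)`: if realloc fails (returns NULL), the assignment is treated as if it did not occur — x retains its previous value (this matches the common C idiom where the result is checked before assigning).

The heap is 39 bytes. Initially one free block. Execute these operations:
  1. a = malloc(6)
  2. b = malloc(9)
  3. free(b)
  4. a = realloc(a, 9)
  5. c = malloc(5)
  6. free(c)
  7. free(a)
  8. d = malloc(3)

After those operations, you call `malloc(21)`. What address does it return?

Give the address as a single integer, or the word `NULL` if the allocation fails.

Answer: 3

Derivation:
Op 1: a = malloc(6) -> a = 0; heap: [0-5 ALLOC][6-38 FREE]
Op 2: b = malloc(9) -> b = 6; heap: [0-5 ALLOC][6-14 ALLOC][15-38 FREE]
Op 3: free(b) -> (freed b); heap: [0-5 ALLOC][6-38 FREE]
Op 4: a = realloc(a, 9) -> a = 0; heap: [0-8 ALLOC][9-38 FREE]
Op 5: c = malloc(5) -> c = 9; heap: [0-8 ALLOC][9-13 ALLOC][14-38 FREE]
Op 6: free(c) -> (freed c); heap: [0-8 ALLOC][9-38 FREE]
Op 7: free(a) -> (freed a); heap: [0-38 FREE]
Op 8: d = malloc(3) -> d = 0; heap: [0-2 ALLOC][3-38 FREE]
malloc(21): first-fit scan over [0-2 ALLOC][3-38 FREE] -> 3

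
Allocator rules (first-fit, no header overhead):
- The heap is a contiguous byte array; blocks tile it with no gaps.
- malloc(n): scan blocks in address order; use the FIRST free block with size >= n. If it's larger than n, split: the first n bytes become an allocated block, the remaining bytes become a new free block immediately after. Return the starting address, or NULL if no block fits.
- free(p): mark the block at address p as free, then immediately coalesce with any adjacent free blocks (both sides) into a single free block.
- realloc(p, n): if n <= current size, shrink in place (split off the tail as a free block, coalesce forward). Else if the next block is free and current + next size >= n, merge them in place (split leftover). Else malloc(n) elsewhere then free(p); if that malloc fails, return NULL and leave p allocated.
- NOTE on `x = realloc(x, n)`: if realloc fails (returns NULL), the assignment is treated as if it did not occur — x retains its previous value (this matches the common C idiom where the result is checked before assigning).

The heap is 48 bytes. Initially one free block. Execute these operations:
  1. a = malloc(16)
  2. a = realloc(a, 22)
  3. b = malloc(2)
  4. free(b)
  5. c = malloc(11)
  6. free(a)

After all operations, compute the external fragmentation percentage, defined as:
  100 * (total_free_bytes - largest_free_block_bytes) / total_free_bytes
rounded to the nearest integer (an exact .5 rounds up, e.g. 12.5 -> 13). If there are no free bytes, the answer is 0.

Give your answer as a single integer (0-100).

Op 1: a = malloc(16) -> a = 0; heap: [0-15 ALLOC][16-47 FREE]
Op 2: a = realloc(a, 22) -> a = 0; heap: [0-21 ALLOC][22-47 FREE]
Op 3: b = malloc(2) -> b = 22; heap: [0-21 ALLOC][22-23 ALLOC][24-47 FREE]
Op 4: free(b) -> (freed b); heap: [0-21 ALLOC][22-47 FREE]
Op 5: c = malloc(11) -> c = 22; heap: [0-21 ALLOC][22-32 ALLOC][33-47 FREE]
Op 6: free(a) -> (freed a); heap: [0-21 FREE][22-32 ALLOC][33-47 FREE]
Free blocks: [22 15] total_free=37 largest=22 -> 100*(37-22)/37 = 1500/37 ≈ 40.541 -> rounds to 41

Answer: 41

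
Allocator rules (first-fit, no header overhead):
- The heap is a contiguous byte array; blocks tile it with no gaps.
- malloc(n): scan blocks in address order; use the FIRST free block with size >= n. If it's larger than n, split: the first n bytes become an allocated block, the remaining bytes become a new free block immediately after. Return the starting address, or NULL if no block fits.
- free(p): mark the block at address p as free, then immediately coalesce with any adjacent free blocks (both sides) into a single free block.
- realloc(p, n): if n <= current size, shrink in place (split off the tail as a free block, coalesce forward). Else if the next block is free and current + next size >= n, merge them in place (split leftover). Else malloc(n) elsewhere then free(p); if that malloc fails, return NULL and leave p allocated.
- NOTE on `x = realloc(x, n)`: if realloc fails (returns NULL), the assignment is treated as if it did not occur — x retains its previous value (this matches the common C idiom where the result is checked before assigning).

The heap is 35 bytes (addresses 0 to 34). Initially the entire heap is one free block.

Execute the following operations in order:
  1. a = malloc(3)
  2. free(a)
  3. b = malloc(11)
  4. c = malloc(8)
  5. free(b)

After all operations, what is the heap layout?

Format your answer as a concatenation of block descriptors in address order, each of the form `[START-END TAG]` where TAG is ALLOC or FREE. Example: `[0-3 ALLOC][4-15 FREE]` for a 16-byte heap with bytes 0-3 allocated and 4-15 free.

Op 1: a = malloc(3) -> a = 0; heap: [0-2 ALLOC][3-34 FREE]
Op 2: free(a) -> (freed a); heap: [0-34 FREE]
Op 3: b = malloc(11) -> b = 0; heap: [0-10 ALLOC][11-34 FREE]
Op 4: c = malloc(8) -> c = 11; heap: [0-10 ALLOC][11-18 ALLOC][19-34 FREE]
Op 5: free(b) -> (freed b); heap: [0-10 FREE][11-18 ALLOC][19-34 FREE]

Answer: [0-10 FREE][11-18 ALLOC][19-34 FREE]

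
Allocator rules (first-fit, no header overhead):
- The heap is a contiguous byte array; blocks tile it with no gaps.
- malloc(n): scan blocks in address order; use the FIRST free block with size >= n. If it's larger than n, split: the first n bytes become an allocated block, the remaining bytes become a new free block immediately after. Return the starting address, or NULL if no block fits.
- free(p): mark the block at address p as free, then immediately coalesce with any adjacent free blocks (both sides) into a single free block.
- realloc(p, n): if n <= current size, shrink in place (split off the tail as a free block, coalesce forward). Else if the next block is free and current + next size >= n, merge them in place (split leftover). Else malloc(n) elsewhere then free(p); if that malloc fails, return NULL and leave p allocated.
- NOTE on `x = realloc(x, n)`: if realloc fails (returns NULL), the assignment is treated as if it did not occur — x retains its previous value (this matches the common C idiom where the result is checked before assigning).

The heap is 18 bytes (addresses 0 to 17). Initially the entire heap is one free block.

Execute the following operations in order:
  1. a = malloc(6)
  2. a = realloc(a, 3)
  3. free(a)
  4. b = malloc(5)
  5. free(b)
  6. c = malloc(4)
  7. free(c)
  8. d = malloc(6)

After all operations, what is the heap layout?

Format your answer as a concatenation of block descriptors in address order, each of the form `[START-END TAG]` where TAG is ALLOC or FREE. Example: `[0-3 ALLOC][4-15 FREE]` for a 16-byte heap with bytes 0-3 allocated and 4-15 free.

Op 1: a = malloc(6) -> a = 0; heap: [0-5 ALLOC][6-17 FREE]
Op 2: a = realloc(a, 3) -> a = 0; heap: [0-2 ALLOC][3-17 FREE]
Op 3: free(a) -> (freed a); heap: [0-17 FREE]
Op 4: b = malloc(5) -> b = 0; heap: [0-4 ALLOC][5-17 FREE]
Op 5: free(b) -> (freed b); heap: [0-17 FREE]
Op 6: c = malloc(4) -> c = 0; heap: [0-3 ALLOC][4-17 FREE]
Op 7: free(c) -> (freed c); heap: [0-17 FREE]
Op 8: d = malloc(6) -> d = 0; heap: [0-5 ALLOC][6-17 FREE]

Answer: [0-5 ALLOC][6-17 FREE]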